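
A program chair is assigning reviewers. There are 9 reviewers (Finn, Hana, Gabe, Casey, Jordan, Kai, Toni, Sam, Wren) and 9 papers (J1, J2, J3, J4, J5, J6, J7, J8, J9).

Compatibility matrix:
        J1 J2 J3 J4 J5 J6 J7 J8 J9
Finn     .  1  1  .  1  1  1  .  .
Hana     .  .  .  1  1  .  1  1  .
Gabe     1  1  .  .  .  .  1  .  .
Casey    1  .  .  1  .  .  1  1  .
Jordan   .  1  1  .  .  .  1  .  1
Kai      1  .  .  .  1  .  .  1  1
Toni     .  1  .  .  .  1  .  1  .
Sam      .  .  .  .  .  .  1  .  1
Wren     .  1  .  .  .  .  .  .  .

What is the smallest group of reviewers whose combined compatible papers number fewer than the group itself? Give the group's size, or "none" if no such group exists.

none

A matching saturating every reviewer exists, for instance Finn→J3, Hana→J8, Gabe→J1, Casey→J4, Jordan→J9, Kai→J5, Toni→J6, Sam→J7, Wren→J2.
By Hall's marriage theorem, this means |N(S)| ≥ |S| for every subset S, so no violating subset exists.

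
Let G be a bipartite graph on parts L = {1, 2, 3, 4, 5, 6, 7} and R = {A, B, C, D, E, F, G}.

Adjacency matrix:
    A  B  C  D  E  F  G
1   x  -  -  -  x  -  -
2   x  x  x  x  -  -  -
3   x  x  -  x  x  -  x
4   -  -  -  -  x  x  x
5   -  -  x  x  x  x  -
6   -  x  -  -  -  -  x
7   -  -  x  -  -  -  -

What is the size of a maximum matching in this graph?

One maximum matching: 1–A, 2–D, 3–G, 4–F, 5–E, 6–B, 7–C.
This saturates every left vertex, so 7 is the maximum.

7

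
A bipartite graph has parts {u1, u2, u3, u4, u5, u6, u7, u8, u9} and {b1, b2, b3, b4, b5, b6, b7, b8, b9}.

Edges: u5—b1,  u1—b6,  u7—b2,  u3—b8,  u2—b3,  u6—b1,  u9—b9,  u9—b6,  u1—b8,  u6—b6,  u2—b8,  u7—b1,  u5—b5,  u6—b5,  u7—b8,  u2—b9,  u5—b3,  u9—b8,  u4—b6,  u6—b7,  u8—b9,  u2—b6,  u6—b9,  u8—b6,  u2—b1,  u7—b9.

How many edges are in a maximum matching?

7

One maximum matching: u1–b6, u2–b1, u3–b8, u5–b3, u6–b7, u7–b2, u8–b9.
The set {u1, u3, u4, u8, u9} has only 3 neighbours ({b6, b8, b9}), so by Hall's theorem at most 7 of the 9 left vertices can be matched.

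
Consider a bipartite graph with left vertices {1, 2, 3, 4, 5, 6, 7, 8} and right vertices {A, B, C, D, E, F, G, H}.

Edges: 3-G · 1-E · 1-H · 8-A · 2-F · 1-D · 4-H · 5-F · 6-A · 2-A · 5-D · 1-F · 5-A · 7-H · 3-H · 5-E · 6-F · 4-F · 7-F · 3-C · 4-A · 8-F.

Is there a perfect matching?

No

The set {2, 4, 6, 7, 8} has only 3 neighbours ({A, F, H}), so by Hall's theorem at most 6 of the 8 left vertices can be matched.
Hence no matching covers every left vertex.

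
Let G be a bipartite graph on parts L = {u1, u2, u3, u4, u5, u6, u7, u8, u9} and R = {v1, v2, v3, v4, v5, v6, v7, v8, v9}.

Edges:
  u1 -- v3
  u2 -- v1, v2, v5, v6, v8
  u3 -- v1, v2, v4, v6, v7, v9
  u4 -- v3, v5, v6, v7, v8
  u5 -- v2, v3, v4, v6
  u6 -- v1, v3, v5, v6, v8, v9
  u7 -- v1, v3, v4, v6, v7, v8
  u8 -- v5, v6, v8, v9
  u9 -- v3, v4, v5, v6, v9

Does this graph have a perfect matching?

Yes

For example, pair u1–v3, u2–v2, u3–v9, u4–v5, u5–v4, u6–v1, u7–v7, u8–v8, u9–v6.
Every left vertex is matched, so this is a perfect matching.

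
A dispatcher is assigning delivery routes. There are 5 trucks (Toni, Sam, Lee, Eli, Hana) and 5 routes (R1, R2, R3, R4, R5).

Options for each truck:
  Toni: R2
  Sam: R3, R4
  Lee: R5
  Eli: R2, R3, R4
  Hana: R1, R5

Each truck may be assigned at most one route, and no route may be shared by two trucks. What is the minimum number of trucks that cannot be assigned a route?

One maximum matching: Toni–R2, Sam–R4, Lee–R5, Eli–R3, Hana–R1.
All 5 trucks are matched, so no larger matching exists.
That matches 5 of the 5, leaving 0 unmatched; no matching can do better.

0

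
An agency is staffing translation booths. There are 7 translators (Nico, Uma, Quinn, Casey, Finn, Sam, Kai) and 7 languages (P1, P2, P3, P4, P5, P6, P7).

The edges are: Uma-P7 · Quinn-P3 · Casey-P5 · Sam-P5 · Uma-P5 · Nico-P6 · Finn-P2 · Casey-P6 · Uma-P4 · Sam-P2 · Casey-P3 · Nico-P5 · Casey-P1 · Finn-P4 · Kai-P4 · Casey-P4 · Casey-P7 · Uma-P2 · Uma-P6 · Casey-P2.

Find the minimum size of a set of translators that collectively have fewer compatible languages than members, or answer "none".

none

A matching saturating every translator exists, for instance Nico→P6, Uma→P7, Quinn→P3, Casey→P1, Finn→P2, Sam→P5, Kai→P4.
By Hall's marriage theorem, this means |N(S)| ≥ |S| for every subset S, so no violating subset exists.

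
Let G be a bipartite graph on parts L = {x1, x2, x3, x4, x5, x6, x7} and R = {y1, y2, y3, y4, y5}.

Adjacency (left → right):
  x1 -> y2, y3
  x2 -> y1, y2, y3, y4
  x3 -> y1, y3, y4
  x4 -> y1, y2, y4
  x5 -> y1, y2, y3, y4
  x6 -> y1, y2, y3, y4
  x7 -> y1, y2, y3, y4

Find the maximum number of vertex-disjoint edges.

A valid assignment of size 4: x1–y2, x2–y3, x3–y4, x4–y1.
The set {x1, x2, x3, x4, x5, x6, x7} has only 4 neighbours ({y1, y2, y3, y4}), so by Hall's theorem at most 4 of the 7 left vertices can be matched.

4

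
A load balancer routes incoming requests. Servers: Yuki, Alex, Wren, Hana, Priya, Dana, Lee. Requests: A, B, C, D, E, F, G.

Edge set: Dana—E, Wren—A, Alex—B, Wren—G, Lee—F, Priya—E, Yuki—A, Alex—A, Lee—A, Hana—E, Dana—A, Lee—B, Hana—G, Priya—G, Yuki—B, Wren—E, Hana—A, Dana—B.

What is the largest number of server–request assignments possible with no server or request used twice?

A valid assignment of size 5: Yuki–A, Alex–B, Wren–G, Hana–E, Lee–F.
The set {Yuki, Alex, Wren, Hana, Priya, Dana} has only 4 neighbours ({A, B, E, G}), so by Hall's theorem at most 5 of the 7 servers can be matched.

5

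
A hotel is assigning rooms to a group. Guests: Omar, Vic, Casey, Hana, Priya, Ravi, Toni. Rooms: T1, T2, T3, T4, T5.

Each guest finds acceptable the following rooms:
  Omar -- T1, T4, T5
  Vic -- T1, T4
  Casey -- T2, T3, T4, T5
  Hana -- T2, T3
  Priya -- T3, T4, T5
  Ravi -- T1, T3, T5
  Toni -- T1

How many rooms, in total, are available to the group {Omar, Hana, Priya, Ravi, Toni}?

5

The union of neighbours of {Omar, Hana, Priya, Ravi, Toni} is {T1, T2, T3, T4, T5}, which has 5 elements.
Since |N(S)| = 5 ≥ |S| = 5, Hall's condition holds for this subset.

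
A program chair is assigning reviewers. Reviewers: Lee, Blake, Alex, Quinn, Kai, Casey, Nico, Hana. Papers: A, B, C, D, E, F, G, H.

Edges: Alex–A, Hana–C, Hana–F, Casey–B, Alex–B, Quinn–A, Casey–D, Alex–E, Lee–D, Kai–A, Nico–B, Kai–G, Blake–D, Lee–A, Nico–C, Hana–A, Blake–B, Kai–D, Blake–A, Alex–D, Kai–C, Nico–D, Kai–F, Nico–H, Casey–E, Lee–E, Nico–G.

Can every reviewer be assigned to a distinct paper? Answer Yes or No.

No

The set {Lee, Blake, Alex, Quinn, Casey} has only 4 neighbours ({A, B, D, E}), so by Hall's theorem at most 7 of the 8 reviewers can be matched.
Hence no matching covers every reviewer.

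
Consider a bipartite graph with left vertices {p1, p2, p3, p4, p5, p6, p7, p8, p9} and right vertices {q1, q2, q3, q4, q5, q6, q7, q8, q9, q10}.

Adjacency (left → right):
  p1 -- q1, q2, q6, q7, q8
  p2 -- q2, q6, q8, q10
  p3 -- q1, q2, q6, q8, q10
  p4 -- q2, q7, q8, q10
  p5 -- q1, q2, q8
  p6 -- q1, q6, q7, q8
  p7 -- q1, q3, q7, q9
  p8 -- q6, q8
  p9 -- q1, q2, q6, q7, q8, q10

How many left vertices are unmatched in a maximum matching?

2

A valid assignment of size 7: p1-q7, p2-q10, p3-q1, p4-q2, p5-q8, p6-q6, p7-q3.
The set {p1, p2, p3, p4, p5, p6, p8, p9} has only 6 neighbours ({q1, q10, q2, q6, q7, q8}), so by Hall's theorem at most 7 of the 9 left vertices can be matched.
That matches 7 of the 9, leaving 2 unmatched; no matching can do better.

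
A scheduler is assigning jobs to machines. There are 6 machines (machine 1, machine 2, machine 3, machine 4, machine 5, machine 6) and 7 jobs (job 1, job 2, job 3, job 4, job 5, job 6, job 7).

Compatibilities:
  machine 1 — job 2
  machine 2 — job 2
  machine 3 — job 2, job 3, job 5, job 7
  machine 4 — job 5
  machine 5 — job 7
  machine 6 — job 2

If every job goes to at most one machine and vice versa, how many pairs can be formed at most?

For example, pair machine 1-job 2, machine 3-job 3, machine 4-job 5, machine 5-job 7.
The set {machine 1, machine 2, machine 6} has only 1 neighbour ({job 2}), so by Hall's theorem at most 4 of the 6 machines can be matched.

4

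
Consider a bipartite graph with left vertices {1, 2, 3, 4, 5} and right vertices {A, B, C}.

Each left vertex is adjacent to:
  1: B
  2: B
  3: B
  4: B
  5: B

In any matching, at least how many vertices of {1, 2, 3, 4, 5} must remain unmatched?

4

One maximum matching: 1–B.
The set {1, 2, 3, 4, 5} has only 1 neighbour ({B}), so by Hall's theorem at most 1 of the 5 left vertices can be matched.
That matches 1 of the 5, leaving 4 unmatched; no matching can do better.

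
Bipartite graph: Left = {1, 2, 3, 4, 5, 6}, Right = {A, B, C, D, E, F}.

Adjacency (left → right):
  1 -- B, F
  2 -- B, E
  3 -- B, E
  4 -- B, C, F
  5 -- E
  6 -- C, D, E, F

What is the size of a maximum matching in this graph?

5

One maximum matching: 1→F, 2→E, 3→B, 4→C, 6→D.
The set {2, 3, 5} has only 2 neighbours ({B, E}), so by Hall's theorem at most 5 of the 6 left vertices can be matched.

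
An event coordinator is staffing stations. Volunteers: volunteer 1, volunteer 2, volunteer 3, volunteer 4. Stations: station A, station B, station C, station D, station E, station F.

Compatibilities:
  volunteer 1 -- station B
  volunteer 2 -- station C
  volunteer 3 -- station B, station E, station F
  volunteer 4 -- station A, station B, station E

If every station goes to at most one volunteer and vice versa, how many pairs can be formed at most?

4

One maximum matching: volunteer 1→station B, volunteer 2→station C, volunteer 3→station F, volunteer 4→station A.
This saturates every volunteer, so 4 is the maximum.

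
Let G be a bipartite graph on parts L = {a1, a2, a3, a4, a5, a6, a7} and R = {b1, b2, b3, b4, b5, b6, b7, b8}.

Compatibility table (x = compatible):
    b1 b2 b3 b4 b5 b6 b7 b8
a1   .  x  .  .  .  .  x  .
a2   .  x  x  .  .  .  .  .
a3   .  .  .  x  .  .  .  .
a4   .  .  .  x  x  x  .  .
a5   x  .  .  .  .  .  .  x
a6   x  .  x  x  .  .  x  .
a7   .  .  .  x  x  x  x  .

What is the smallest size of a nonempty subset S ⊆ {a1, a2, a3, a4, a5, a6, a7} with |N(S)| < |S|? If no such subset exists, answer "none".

A matching saturating every left vertex exists, for instance a1→b7, a2→b2, a3→b4, a4→b6, a5→b8, a6→b3, a7→b5.
By Hall's marriage theorem, this means |N(S)| ≥ |S| for every subset S, so no violating subset exists.

none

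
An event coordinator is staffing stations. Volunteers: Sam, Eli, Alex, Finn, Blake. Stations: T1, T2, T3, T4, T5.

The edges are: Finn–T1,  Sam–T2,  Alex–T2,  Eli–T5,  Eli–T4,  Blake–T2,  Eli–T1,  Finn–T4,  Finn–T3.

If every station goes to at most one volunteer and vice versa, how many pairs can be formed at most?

3

A valid assignment of size 3: Sam–T2, Eli–T5, Finn–T4.
The set {Sam, Alex, Blake} has only 1 neighbour ({T2}), so by Hall's theorem at most 3 of the 5 volunteers can be matched.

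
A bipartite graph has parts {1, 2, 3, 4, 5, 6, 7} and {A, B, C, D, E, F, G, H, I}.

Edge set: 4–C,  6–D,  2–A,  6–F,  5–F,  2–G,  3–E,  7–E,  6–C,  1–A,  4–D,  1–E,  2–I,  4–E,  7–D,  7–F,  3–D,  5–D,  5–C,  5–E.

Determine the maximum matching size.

A valid assignment of size 6: 1→A, 2→I, 3→D, 4→C, 5→E, 6→F.
The set {3, 4, 5, 6, 7} has only 4 neighbours ({C, D, E, F}), so by Hall's theorem at most 6 of the 7 left vertices can be matched.

6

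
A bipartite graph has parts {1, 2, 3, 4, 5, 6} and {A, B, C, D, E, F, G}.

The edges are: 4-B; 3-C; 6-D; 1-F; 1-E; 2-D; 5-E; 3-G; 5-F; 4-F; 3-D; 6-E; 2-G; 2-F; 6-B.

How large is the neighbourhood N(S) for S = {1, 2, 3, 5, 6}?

The union of neighbours of {1, 2, 3, 5, 6} is {B, C, D, E, F, G}, which has 6 elements.
Since |N(S)| = 6 ≥ |S| = 5, Hall's condition holds for this subset.

6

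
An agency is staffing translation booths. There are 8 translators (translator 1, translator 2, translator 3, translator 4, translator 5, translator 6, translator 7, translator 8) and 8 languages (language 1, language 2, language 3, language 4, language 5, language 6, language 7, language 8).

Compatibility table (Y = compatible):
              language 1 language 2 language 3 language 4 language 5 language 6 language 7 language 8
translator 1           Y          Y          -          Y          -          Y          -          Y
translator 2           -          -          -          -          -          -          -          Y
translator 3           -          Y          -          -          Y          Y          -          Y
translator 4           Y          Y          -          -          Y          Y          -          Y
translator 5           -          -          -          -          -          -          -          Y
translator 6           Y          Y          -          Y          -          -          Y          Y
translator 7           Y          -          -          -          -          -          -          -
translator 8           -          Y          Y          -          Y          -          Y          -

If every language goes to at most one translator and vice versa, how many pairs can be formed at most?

A valid assignment of size 7: translator 1–language 4, translator 2–language 8, translator 3–language 5, translator 4–language 6, translator 6–language 2, translator 7–language 1, translator 8–language 7.
The set {translator 2, translator 5} has only 1 neighbour ({language 8}), so by Hall's theorem at most 7 of the 8 translators can be matched.

7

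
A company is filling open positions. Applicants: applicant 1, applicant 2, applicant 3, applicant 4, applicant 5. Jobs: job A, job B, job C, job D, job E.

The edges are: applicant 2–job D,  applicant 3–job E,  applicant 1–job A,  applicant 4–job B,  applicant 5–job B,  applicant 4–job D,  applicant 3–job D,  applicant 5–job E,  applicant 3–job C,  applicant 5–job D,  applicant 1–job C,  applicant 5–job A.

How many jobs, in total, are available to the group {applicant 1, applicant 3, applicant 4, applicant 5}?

The union of neighbours of {applicant 1, applicant 3, applicant 4, applicant 5} is {job A, job B, job C, job D, job E}, which has 5 elements.
Since |N(S)| = 5 ≥ |S| = 4, Hall's condition holds for this subset.

5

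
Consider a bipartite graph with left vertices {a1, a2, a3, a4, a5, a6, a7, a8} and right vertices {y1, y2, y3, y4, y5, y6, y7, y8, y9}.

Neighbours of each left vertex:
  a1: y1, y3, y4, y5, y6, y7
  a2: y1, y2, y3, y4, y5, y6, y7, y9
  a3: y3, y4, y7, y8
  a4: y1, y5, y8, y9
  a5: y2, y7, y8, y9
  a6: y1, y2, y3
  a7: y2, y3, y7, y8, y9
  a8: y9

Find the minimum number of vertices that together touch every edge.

{a1, a2, a3, a4, a5, a6, a7, a8} is a vertex cover of size 8: every edge has an endpoint in this set.
No smaller cover exists because a1–y6, a2–y4, a3–y3, a4–y5, a5–y8, a6–y1, a7–y7, a8–y9 is a matching of size 8, and a cover must include an endpoint of each of these disjoint edges (König's theorem).

8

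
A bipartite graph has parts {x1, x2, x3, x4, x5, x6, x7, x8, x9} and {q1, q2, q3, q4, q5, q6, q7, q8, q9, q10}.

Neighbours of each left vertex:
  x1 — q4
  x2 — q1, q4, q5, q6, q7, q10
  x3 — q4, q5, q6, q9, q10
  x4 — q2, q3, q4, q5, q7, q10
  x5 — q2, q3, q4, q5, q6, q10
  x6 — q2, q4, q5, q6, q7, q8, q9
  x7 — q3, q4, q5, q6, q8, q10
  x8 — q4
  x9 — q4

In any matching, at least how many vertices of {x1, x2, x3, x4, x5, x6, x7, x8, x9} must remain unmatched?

2

For example, pair x1→q4, x2→q1, x3→q9, x4→q3, x5→q2, x6→q7, x7→q6.
The set {x1, x8, x9} has only 1 neighbour ({q4}), so by Hall's theorem at most 7 of the 9 left vertices can be matched.
That matches 7 of the 9, leaving 2 unmatched; no matching can do better.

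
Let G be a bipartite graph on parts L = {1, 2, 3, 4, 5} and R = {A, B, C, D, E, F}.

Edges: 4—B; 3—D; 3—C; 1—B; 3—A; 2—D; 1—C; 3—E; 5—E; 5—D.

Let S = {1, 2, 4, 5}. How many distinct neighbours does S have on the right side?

4

The union of neighbours of {1, 2, 4, 5} is {B, C, D, E}, which has 4 elements.
Since |N(S)| = 4 ≥ |S| = 4, Hall's condition holds for this subset.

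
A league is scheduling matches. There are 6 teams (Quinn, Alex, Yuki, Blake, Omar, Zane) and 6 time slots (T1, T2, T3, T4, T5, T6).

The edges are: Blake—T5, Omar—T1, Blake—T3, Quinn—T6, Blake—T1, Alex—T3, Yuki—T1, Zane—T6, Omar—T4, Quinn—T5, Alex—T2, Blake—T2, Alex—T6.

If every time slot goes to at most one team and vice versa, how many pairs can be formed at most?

6

A valid assignment of size 6: Quinn→T5, Alex→T2, Yuki→T1, Blake→T3, Omar→T4, Zane→T6.
This saturates every team, so 6 is the maximum.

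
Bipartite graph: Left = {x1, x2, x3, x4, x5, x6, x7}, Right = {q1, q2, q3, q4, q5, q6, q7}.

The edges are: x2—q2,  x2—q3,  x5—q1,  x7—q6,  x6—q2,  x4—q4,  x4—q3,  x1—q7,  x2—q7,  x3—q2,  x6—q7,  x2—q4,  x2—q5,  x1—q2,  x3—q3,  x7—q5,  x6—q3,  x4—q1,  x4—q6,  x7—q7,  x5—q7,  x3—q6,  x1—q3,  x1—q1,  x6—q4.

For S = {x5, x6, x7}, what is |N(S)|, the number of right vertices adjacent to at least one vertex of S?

The union of neighbours of {x5, x6, x7} is {q1, q2, q3, q4, q5, q6, q7}, which has 7 elements.
Since |N(S)| = 7 ≥ |S| = 3, Hall's condition holds for this subset.

7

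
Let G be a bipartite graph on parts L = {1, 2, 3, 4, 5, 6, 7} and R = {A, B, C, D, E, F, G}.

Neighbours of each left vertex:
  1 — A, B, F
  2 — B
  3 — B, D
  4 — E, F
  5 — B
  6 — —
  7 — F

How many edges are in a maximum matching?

5

A valid assignment of size 5: 1–A, 2–B, 3–D, 4–E, 7–F.
The set {2, 5, 6} has only 1 neighbour ({B}), so by Hall's theorem at most 5 of the 7 left vertices can be matched.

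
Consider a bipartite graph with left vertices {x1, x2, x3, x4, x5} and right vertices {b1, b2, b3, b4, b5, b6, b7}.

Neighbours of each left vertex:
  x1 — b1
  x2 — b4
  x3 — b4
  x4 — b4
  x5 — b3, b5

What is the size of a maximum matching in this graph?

A valid assignment of size 3: x1-b1, x2-b4, x5-b3.
The set {x2, x3, x4} has only 1 neighbour ({b4}), so by Hall's theorem at most 3 of the 5 left vertices can be matched.

3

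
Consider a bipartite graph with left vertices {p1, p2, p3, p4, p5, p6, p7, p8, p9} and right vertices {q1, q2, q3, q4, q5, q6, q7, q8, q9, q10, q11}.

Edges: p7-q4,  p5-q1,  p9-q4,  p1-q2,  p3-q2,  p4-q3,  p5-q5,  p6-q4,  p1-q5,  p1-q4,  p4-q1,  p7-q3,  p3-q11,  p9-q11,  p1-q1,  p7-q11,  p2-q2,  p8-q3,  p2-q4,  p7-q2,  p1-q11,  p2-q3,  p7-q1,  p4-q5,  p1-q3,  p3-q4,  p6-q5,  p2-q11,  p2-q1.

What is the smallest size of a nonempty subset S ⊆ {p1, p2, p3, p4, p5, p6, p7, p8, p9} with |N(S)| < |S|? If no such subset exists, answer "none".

Take S = {p1, p2, p3, p4, p5, p6, p7}. Its neighbourhood is {q1, q2, q3, q4, q5, q11}, so |N(S)| = 6 < |S| = 7.
Every subset of size less than 7 has at least as many neighbours as members, so 7 is the minimum.

7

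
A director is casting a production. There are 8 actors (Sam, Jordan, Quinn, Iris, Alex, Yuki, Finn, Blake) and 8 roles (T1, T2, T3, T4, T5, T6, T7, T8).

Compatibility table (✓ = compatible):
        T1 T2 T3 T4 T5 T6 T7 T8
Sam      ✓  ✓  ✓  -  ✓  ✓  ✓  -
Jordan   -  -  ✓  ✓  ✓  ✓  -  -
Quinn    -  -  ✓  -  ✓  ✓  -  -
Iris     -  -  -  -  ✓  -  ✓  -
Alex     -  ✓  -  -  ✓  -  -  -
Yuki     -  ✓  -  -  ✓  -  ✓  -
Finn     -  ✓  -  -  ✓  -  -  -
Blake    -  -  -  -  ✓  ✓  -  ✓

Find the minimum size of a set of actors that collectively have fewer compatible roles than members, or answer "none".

Take S = {Iris, Alex, Yuki, Finn}. Its neighbourhood is {T2, T5, T7}, so |N(S)| = 3 < |S| = 4.
Every subset of size less than 4 has at least as many neighbours as members, so 4 is the minimum.

4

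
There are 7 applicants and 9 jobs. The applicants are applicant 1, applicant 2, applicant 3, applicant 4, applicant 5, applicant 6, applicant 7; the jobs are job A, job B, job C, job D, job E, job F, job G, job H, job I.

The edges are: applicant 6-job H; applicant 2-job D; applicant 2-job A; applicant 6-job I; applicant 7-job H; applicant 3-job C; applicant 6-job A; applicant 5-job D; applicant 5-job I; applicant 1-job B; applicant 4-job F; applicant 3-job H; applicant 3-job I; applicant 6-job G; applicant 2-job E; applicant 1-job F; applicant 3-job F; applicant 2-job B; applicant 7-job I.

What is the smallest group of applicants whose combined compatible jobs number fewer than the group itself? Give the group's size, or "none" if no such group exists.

A matching saturating every applicant exists, for instance applicant 1→job B, applicant 2→job E, applicant 3→job I, applicant 4→job F, applicant 5→job D, applicant 6→job A, applicant 7→job H.
By Hall's marriage theorem, this means |N(S)| ≥ |S| for every subset S, so no violating subset exists.

none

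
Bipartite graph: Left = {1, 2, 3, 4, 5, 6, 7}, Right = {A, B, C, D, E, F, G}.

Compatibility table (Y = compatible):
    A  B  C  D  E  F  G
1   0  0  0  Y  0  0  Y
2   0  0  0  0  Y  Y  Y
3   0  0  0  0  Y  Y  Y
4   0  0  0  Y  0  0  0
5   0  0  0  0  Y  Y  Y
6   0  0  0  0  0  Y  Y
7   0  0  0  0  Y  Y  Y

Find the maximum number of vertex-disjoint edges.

For example, pair 1-G, 2-E, 3-F, 4-D.
The set {1, 2, 3, 4, 5, 6, 7} has only 4 neighbours ({D, E, F, G}), so by Hall's theorem at most 4 of the 7 left vertices can be matched.

4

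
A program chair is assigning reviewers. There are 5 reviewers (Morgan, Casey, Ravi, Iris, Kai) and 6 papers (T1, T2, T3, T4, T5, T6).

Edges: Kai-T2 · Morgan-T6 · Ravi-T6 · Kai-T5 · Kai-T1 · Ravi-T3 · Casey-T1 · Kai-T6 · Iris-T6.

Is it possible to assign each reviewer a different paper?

The set {Morgan, Iris} has only 1 neighbour ({T6}), so by Hall's theorem at most 4 of the 5 reviewers can be matched.
Hence no matching covers every reviewer.

No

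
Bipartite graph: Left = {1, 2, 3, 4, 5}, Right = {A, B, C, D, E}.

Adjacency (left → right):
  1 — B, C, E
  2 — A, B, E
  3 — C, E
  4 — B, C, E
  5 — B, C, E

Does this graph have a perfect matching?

The set {1, 3, 4, 5} has only 3 neighbours ({B, C, E}), so by Hall's theorem at most 4 of the 5 left vertices can be matched.
Hence no matching covers every left vertex.

No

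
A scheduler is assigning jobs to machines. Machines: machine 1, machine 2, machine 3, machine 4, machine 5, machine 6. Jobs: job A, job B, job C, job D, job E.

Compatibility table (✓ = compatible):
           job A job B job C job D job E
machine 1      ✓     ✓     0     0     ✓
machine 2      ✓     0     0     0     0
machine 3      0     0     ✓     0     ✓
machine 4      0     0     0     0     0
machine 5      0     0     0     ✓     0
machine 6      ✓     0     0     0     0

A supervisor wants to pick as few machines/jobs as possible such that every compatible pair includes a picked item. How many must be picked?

4

A maximum matching has 4 edges (e.g. machine 1–job B, machine 2–job A, machine 3–job E, machine 5–job D).
By König's theorem the minimum vertex cover has the same size. One such cover is {machine 1, machine 3, machine 5, job A}.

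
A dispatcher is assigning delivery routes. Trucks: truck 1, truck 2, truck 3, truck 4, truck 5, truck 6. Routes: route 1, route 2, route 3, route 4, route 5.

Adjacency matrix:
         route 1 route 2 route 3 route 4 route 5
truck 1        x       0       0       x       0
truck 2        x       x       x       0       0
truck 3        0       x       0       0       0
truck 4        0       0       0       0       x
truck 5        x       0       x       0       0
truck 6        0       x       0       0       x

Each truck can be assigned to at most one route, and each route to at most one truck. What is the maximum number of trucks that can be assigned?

5

A valid assignment of size 5: truck 1→route 4, truck 2→route 1, truck 3→route 2, truck 4→route 5, truck 5→route 3.
The set {truck 3, truck 4, truck 6} has only 2 neighbours ({route 2, route 5}), so by Hall's theorem at most 5 of the 6 trucks can be matched.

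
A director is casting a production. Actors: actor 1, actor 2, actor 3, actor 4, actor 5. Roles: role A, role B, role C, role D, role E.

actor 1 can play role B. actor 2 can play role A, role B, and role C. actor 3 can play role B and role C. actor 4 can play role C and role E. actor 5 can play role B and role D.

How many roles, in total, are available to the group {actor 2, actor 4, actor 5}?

The union of neighbours of {actor 2, actor 4, actor 5} is {role A, role B, role C, role D, role E}, which has 5 elements.
Since |N(S)| = 5 ≥ |S| = 3, Hall's condition holds for this subset.

5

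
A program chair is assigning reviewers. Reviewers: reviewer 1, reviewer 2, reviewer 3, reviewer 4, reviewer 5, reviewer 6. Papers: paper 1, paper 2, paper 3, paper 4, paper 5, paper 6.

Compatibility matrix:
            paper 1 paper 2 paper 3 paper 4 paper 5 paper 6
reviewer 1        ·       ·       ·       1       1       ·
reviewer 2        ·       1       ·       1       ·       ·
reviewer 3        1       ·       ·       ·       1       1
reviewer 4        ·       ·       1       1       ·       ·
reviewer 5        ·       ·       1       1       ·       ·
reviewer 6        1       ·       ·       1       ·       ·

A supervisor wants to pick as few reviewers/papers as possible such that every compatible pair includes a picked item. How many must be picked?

A maximum matching has 6 edges (e.g. reviewer 1–paper 5, reviewer 2–paper 2, reviewer 3–paper 6, reviewer 4–paper 3, reviewer 5–paper 4, reviewer 6–paper 1).
By König's theorem the minimum vertex cover has the same size. One such cover is {reviewer 1, reviewer 2, reviewer 3, reviewer 4, reviewer 5, reviewer 6}.

6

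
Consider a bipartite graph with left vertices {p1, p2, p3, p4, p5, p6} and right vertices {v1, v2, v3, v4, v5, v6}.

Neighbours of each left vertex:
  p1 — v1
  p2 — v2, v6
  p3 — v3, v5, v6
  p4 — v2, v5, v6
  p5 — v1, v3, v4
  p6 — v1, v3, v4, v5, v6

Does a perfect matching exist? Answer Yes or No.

One maximum matching: p1–v1, p2–v2, p3–v6, p4–v5, p5–v4, p6–v3.
Every left vertex is matched, so this is a perfect matching.

Yes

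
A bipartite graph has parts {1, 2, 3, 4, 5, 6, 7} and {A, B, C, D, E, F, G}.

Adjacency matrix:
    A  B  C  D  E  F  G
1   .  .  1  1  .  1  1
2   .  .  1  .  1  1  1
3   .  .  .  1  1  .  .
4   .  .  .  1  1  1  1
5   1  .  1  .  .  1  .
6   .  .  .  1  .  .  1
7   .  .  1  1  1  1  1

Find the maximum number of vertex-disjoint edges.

A valid assignment of size 6: 1–F, 2–C, 3–D, 4–E, 5–A, 6–G.
The set {1, 2, 3, 4, 6, 7} has only 5 neighbours ({C, D, E, F, G}), so by Hall's theorem at most 6 of the 7 left vertices can be matched.

6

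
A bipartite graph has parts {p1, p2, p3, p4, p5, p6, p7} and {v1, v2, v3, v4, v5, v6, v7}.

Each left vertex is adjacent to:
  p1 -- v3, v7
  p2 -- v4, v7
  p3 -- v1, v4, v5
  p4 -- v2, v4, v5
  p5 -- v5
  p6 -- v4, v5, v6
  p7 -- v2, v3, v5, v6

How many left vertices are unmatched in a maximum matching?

0

One maximum matching: p1–v3, p2–v7, p3–v1, p4–v4, p5–v5, p6–v6, p7–v2.
All 7 left vertices are matched, so no larger matching exists.
That matches 7 of the 7, leaving 0 unmatched; no matching can do better.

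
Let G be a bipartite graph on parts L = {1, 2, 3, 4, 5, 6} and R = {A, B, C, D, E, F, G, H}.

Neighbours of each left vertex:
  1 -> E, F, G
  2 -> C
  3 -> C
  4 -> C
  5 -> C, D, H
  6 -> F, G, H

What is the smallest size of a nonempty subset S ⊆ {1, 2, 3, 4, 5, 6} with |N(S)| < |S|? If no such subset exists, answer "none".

Take S = {2, 3}. Its neighbourhood is {C}, so |N(S)| = 1 < |S| = 2.
No single vertex violates Hall's condition since each has at least one neighbour, so 2 is the minimum.

2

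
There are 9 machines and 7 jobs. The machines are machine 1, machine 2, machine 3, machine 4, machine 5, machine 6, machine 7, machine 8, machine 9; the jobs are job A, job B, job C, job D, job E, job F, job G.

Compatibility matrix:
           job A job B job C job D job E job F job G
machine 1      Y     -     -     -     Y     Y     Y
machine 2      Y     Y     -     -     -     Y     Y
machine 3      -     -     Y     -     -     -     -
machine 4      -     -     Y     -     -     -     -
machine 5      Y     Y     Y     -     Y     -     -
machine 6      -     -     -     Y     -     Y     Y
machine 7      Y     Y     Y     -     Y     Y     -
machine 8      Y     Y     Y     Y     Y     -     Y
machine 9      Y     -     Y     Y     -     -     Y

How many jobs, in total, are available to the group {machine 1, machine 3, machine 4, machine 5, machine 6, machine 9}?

The union of neighbours of {machine 1, machine 3, machine 4, machine 5, machine 6, machine 9} is {job A, job B, job C, job D, job E, job F, job G}, which has 7 elements.
Since |N(S)| = 7 ≥ |S| = 6, Hall's condition holds for this subset.

7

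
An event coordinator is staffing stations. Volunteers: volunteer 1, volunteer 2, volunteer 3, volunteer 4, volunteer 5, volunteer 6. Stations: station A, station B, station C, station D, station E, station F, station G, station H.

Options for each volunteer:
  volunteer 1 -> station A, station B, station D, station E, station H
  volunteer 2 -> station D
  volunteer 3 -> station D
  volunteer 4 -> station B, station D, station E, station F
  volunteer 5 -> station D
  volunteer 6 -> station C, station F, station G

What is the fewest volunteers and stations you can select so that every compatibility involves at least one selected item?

A maximum matching has 4 edges (e.g. volunteer 1–station A, volunteer 2–station D, volunteer 4–station B, volunteer 6–station F).
By König's theorem the minimum vertex cover has the same size. One such cover is {volunteer 1, volunteer 4, volunteer 6, station D}.

4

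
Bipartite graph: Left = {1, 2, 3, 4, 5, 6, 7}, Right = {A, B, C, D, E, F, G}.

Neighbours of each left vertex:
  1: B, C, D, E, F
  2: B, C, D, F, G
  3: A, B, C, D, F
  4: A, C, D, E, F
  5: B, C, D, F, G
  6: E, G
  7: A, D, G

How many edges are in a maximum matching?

For example, pair 1-C, 2-B, 3-A, 4-F, 5-D, 6-E, 7-G.
All 7 left vertices are matched, so no larger matching exists.

7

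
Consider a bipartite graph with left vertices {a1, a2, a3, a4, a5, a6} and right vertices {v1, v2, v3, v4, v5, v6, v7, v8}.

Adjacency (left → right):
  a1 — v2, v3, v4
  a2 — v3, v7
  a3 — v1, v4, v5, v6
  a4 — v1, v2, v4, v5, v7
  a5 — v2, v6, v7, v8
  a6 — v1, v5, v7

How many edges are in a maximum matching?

6

For example, pair a1-v4, a2-v3, a3-v6, a4-v1, a5-v2, a6-v7.
This saturates every left vertex, so 6 is the maximum.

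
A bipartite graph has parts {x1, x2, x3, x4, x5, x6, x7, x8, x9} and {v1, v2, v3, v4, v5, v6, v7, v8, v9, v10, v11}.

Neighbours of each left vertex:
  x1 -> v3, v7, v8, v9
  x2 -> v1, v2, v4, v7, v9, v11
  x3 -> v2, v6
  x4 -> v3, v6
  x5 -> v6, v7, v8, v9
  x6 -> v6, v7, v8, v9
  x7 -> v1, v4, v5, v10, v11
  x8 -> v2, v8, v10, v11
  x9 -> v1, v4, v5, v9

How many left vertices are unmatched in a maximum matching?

0

One maximum matching: x1–v8, x2–v11, x3–v6, x4–v3, x5–v9, x6–v7, x7–v10, x8–v2, x9–v1.
This saturates every left vertex, so 9 is the maximum.
That matches 9 of the 9, leaving 0 unmatched; no matching can do better.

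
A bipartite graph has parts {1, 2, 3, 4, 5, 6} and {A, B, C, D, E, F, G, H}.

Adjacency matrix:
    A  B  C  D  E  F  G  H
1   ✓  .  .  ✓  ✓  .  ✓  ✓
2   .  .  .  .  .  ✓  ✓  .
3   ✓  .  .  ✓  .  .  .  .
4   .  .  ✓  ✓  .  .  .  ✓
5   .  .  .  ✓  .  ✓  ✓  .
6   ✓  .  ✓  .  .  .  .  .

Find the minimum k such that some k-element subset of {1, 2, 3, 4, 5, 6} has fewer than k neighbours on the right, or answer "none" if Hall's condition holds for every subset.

none

A matching saturating every left vertex exists, for instance 1→E, 2→G, 3→A, 4→D, 5→F, 6→C.
By Hall's marriage theorem, this means |N(S)| ≥ |S| for every subset S, so no violating subset exists.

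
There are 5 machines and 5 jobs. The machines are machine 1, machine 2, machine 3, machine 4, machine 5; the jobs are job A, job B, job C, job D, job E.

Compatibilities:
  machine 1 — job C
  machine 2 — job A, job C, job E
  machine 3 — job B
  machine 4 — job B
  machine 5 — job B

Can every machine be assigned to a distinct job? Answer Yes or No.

No

The set {machine 3, machine 4, machine 5} has only 1 neighbour ({job B}), so by Hall's theorem at most 3 of the 5 machines can be matched.
Hence no matching covers every machine.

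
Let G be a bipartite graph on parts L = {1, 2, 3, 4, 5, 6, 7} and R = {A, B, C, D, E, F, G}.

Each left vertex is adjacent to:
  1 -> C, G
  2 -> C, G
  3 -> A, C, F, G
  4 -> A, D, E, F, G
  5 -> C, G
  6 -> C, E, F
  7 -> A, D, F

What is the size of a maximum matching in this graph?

One maximum matching: 1–G, 2–C, 3–A, 4–D, 6–E, 7–F.
The set {1, 2, 5} has only 2 neighbours ({C, G}), so by Hall's theorem at most 6 of the 7 left vertices can be matched.

6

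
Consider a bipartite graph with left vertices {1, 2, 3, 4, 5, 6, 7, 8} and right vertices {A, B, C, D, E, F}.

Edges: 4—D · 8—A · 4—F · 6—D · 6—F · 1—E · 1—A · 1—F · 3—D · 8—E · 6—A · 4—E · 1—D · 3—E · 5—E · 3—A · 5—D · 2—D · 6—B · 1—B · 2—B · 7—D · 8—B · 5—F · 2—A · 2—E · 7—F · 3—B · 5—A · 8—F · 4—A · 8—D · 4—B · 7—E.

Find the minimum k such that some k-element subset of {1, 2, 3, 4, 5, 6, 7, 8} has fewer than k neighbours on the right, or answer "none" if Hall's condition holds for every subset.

Take S = {1, 2, 3, 4, 5, 6}. Its neighbourhood is {A, B, D, E, F}, so |N(S)| = 5 < |S| = 6.
Every subset of size less than 6 has at least as many neighbours as members, so 6 is the minimum.

6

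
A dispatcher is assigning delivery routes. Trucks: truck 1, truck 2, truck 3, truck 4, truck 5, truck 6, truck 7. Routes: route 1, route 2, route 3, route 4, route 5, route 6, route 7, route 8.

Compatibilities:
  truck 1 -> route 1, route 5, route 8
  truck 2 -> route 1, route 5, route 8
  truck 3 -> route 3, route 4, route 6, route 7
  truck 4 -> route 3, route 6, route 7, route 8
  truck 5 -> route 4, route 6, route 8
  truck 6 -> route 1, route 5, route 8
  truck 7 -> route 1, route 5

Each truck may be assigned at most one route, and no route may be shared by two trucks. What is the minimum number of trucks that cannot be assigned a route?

1

One maximum matching: truck 1-route 5, truck 2-route 8, truck 3-route 7, truck 4-route 3, truck 5-route 6, truck 6-route 1.
The set {truck 1, truck 2, truck 6, truck 7} has only 3 neighbours ({route 1, route 5, route 8}), so by Hall's theorem at most 6 of the 7 trucks can be matched.
That matches 6 of the 7, leaving 1 unmatched; no matching can do better.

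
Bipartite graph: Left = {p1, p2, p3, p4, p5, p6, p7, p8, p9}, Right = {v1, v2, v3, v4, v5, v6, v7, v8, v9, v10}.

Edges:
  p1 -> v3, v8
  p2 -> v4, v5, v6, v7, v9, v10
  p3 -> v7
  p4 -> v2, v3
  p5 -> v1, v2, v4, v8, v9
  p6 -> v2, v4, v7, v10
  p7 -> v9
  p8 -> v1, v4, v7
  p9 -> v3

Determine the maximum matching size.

A valid assignment of size 9: p1→v8, p2→v6, p3→v7, p4→v2, p5→v1, p6→v10, p7→v9, p8→v4, p9→v3.
All 9 left vertices are matched, so no larger matching exists.

9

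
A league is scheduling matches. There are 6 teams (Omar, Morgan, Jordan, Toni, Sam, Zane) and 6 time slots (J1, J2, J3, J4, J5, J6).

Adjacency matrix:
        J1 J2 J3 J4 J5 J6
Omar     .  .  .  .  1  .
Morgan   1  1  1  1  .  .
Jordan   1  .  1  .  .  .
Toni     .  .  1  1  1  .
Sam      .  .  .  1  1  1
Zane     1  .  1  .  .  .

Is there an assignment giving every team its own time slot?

For example, pair Omar-J5, Morgan-J2, Jordan-J1, Toni-J4, Sam-J6, Zane-J3.
All 6 teams are covered.

Yes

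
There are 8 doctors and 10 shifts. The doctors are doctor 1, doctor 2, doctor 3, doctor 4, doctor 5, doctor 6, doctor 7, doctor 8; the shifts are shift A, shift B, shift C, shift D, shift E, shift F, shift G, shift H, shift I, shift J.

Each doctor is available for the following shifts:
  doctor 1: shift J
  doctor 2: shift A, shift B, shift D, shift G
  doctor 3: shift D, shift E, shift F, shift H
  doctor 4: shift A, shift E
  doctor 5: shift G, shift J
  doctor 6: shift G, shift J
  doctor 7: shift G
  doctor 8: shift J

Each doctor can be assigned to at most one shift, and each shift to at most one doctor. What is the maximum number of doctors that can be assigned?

5

One maximum matching: doctor 1–shift J, doctor 2–shift A, doctor 3–shift F, doctor 4–shift E, doctor 5–shift G.
The set {doctor 1, doctor 5, doctor 6, doctor 7, doctor 8} has only 2 neighbours ({shift G, shift J}), so by Hall's theorem at most 5 of the 8 doctors can be matched.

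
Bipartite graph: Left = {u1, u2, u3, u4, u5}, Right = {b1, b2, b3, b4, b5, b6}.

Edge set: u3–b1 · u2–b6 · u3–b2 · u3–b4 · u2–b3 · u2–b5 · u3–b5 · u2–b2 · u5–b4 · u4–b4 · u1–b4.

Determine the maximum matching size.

3

A valid assignment of size 3: u1→b4, u2→b3, u3→b5.
The set {u1, u4, u5} has only 1 neighbour ({b4}), so by Hall's theorem at most 3 of the 5 left vertices can be matched.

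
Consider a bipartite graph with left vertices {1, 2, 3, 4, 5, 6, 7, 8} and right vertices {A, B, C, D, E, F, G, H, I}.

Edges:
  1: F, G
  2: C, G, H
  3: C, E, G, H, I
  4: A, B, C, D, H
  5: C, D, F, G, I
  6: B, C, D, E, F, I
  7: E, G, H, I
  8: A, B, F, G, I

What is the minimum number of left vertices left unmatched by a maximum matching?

0

A valid assignment of size 8: 1–F, 2–C, 3–E, 4–A, 5–D, 6–B, 7–H, 8–G.
All 8 left vertices are matched, so no larger matching exists.
That matches 8 of the 8, leaving 0 unmatched; no matching can do better.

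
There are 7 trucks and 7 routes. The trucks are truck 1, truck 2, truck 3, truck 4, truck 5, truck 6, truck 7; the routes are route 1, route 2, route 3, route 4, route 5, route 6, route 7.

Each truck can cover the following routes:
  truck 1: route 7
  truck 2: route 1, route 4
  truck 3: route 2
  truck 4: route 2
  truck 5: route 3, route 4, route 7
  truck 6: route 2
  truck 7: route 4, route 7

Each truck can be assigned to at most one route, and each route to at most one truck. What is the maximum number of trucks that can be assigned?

A valid assignment of size 5: truck 1–route 7, truck 2–route 1, truck 3–route 2, truck 5–route 3, truck 7–route 4.
The set {truck 3, truck 4, truck 6} has only 1 neighbour ({route 2}), so by Hall's theorem at most 5 of the 7 trucks can be matched.

5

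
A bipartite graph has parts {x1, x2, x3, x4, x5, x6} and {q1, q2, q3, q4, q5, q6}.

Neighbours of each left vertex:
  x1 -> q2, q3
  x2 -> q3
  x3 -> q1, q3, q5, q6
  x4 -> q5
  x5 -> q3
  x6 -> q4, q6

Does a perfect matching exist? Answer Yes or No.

The set {x2, x5} has only 1 neighbour ({q3}), so by Hall's theorem at most 5 of the 6 left vertices can be matched.
Hence no matching covers every left vertex.

No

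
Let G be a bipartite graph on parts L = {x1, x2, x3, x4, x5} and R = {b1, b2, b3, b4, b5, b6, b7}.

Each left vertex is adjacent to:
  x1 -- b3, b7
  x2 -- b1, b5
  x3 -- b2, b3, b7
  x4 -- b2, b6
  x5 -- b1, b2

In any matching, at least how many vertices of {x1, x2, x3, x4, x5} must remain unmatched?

0

One maximum matching: x1–b7, x2–b5, x3–b3, x4–b6, x5–b2.
This saturates every left vertex, so 5 is the maximum.
That matches 5 of the 5, leaving 0 unmatched; no matching can do better.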